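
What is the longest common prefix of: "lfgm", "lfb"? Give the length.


Words: lfgm, lfb
  Position 0: all 'l' => match
  Position 1: all 'f' => match
  Position 2: ('g', 'b') => mismatch, stop
LCP = "lf" (length 2)

2


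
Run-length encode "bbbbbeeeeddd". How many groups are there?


Input: bbbbbeeeeddd
Scanning for consecutive runs:
  Group 1: 'b' x 5 (positions 0-4)
  Group 2: 'e' x 4 (positions 5-8)
  Group 3: 'd' x 3 (positions 9-11)
Total groups: 3

3


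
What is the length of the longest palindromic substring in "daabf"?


Input: "daabf"
Checking substrings for palindromes:
  [1:3] "aa" (len 2) => palindrome
Longest palindromic substring: "aa" with length 2

2


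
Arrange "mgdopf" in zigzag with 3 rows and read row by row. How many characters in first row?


Zigzag "mgdopf" into 3 rows:
Placing characters:
  'm' => row 0
  'g' => row 1
  'd' => row 2
  'o' => row 1
  'p' => row 0
  'f' => row 1
Rows:
  Row 0: "mp"
  Row 1: "gof"
  Row 2: "d"
First row length: 2

2


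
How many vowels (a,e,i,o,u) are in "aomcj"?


Input: aomcj
Checking each character:
  'a' at position 0: vowel (running total: 1)
  'o' at position 1: vowel (running total: 2)
  'm' at position 2: consonant
  'c' at position 3: consonant
  'j' at position 4: consonant
Total vowels: 2

2


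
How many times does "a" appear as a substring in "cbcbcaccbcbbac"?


Searching for "a" in "cbcbcaccbcbbac"
Scanning each position:
  Position 0: "c" => no
  Position 1: "b" => no
  Position 2: "c" => no
  Position 3: "b" => no
  Position 4: "c" => no
  Position 5: "a" => MATCH
  Position 6: "c" => no
  Position 7: "c" => no
  Position 8: "b" => no
  Position 9: "c" => no
  Position 10: "b" => no
  Position 11: "b" => no
  Position 12: "a" => MATCH
  Position 13: "c" => no
Total occurrences: 2

2


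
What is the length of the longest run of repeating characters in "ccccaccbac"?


Input: "ccccaccbac"
Scanning for longest run:
  Position 1 ('c'): continues run of 'c', length=2
  Position 2 ('c'): continues run of 'c', length=3
  Position 3 ('c'): continues run of 'c', length=4
  Position 4 ('a'): new char, reset run to 1
  Position 5 ('c'): new char, reset run to 1
  Position 6 ('c'): continues run of 'c', length=2
  Position 7 ('b'): new char, reset run to 1
  Position 8 ('a'): new char, reset run to 1
  Position 9 ('c'): new char, reset run to 1
Longest run: 'c' with length 4

4


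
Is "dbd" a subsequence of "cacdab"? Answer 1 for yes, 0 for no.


Check if "dbd" is a subsequence of "cacdab"
Greedy scan:
  Position 0 ('c'): no match needed
  Position 1 ('a'): no match needed
  Position 2 ('c'): no match needed
  Position 3 ('d'): matches sub[0] = 'd'
  Position 4 ('a'): no match needed
  Position 5 ('b'): matches sub[1] = 'b'
Only matched 2/3 characters => not a subsequence

0


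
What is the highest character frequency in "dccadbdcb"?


Input: dccadbdcb
Character counts:
  'a': 1
  'b': 2
  'c': 3
  'd': 3
Maximum frequency: 3

3


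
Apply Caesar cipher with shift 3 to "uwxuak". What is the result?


Caesar cipher: shift "uwxuak" by 3
  'u' (pos 20) + 3 = pos 23 = 'x'
  'w' (pos 22) + 3 = pos 25 = 'z'
  'x' (pos 23) + 3 = pos 0 = 'a'
  'u' (pos 20) + 3 = pos 23 = 'x'
  'a' (pos 0) + 3 = pos 3 = 'd'
  'k' (pos 10) + 3 = pos 13 = 'n'
Result: xzaxdn

xzaxdn


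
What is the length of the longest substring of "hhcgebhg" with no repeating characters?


Input: "hhcgebhg"
Sliding window (track last position of each char):
  Position 0 ('h'): window [0,0] length 1 -- new best
  Position 1 ('h'): repeat (last at 0), move window start to 1
  Position 1 ('h'): window [1,1] length 1
  Position 2 ('c'): window [1,2] length 2 -- new best
  Position 3 ('g'): window [1,3] length 3 -- new best
  Position 4 ('e'): window [1,4] length 4 -- new best
  Position 5 ('b'): window [1,5] length 5 -- new best
  Position 6 ('h'): repeat (last at 1), move window start to 2
  Position 6 ('h'): window [2,6] length 5
  Position 7 ('g'): repeat (last at 3), move window start to 4
  Position 7 ('g'): window [4,7] length 4
Longest substring with no repeats: "hcgeb" with length 5

5


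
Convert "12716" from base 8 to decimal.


Input: "12716" in base 8
Positional expansion:
  Digit '1' (value 1) x 8^4 = 4096
  Digit '2' (value 2) x 8^3 = 1024
  Digit '7' (value 7) x 8^2 = 448
  Digit '1' (value 1) x 8^1 = 8
  Digit '6' (value 6) x 8^0 = 6
Sum = 5582

5582


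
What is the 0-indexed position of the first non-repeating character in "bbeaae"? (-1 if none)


Input: bbeaae
Character frequencies:
  'a': 2
  'b': 2
  'e': 2
Scanning left to right for freq == 1:
  Position 0 ('b'): freq=2, skip
  Position 1 ('b'): freq=2, skip
  Position 2 ('e'): freq=2, skip
  Position 3 ('a'): freq=2, skip
  Position 4 ('a'): freq=2, skip
  Position 5 ('e'): freq=2, skip
  No unique character found => answer = -1

-1


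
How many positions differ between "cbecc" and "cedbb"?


Comparing "cbecc" and "cedbb" position by position:
  Position 0: 'c' vs 'c' => same
  Position 1: 'b' vs 'e' => DIFFER
  Position 2: 'e' vs 'd' => DIFFER
  Position 3: 'c' vs 'b' => DIFFER
  Position 4: 'c' vs 'b' => DIFFER
Positions that differ: 4

4


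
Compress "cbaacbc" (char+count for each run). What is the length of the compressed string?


Input: cbaacbc
Runs:
  'c' x 1 => "c1"
  'b' x 1 => "b1"
  'a' x 2 => "a2"
  'c' x 1 => "c1"
  'b' x 1 => "b1"
  'c' x 1 => "c1"
Compressed: "c1b1a2c1b1c1"
Compressed length: 12

12


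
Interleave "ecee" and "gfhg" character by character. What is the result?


Interleaving "ecee" and "gfhg":
  Position 0: 'e' from first, 'g' from second => "eg"
  Position 1: 'c' from first, 'f' from second => "cf"
  Position 2: 'e' from first, 'h' from second => "eh"
  Position 3: 'e' from first, 'g' from second => "eg"
Result: egcfeheg

egcfeheg


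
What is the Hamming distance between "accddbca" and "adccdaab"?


Comparing "accddbca" and "adccdaab" position by position:
  Position 0: 'a' vs 'a' => same
  Position 1: 'c' vs 'd' => differ
  Position 2: 'c' vs 'c' => same
  Position 3: 'd' vs 'c' => differ
  Position 4: 'd' vs 'd' => same
  Position 5: 'b' vs 'a' => differ
  Position 6: 'c' vs 'a' => differ
  Position 7: 'a' vs 'b' => differ
Total differences (Hamming distance): 5

5


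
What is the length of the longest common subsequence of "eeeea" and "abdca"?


LCS of "eeeea" and "abdca"
DP table:
           a    b    d    c    a
      0    0    0    0    0    0
  e   0    0    0    0    0    0
  e   0    0    0    0    0    0
  e   0    0    0    0    0    0
  e   0    0    0    0    0    0
  a   0    1    1    1    1    1
LCS length = dp[5][5] = 1

1


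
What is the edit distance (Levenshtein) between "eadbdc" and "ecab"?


Computing edit distance: "eadbdc" -> "ecab"
DP table:
           e    c    a    b
      0    1    2    3    4
  e   1    0    1    2    3
  a   2    1    1    1    2
  d   3    2    2    2    2
  b   4    3    3    3    2
  d   5    4    4    4    3
  c   6    5    4    5    4
Edit distance = dp[6][4] = 4

4


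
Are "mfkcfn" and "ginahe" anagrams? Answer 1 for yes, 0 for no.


Strings: "mfkcfn", "ginahe"
Sorted first:  cffkmn
Sorted second: aeghin
Differ at position 0: 'c' vs 'a' => not anagrams

0


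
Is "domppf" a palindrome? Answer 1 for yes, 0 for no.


Input: domppf
Reversed: fppmod
  Compare pos 0 ('d') with pos 5 ('f'): MISMATCH
  Compare pos 1 ('o') with pos 4 ('p'): MISMATCH
  Compare pos 2 ('m') with pos 3 ('p'): MISMATCH
Result: not a palindrome

0


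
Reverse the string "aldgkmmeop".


Input: aldgkmmeop
Reading characters right to left:
  Position 9: 'p'
  Position 8: 'o'
  Position 7: 'e'
  Position 6: 'm'
  Position 5: 'm'
  Position 4: 'k'
  Position 3: 'g'
  Position 2: 'd'
  Position 1: 'l'
  Position 0: 'a'
Reversed: poemmkgdla

poemmkgdla


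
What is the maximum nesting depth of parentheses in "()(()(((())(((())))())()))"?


Input: "()(()(((())(((())))())()))"
Tracking depth:
  Position 0 '(': depth becomes 1
  Position 1 ')': depth becomes 0
  Position 2 '(': depth becomes 1
  Position 3 '(': depth becomes 2
  Position 4 ')': depth becomes 1
  Position 5 '(': depth becomes 2
  Position 6 '(': depth becomes 3
  Position 7 '(': depth becomes 4
  Position 8 '(': depth becomes 5
  Position 9 ')': depth becomes 4
  Position 10 ')': depth becomes 3
  Position 11 '(': depth becomes 4
  Position 12 '(': depth becomes 5
  Position 13 '(': depth becomes 6
  Position 14 '(': depth becomes 7
  Position 15 ')': depth becomes 6
  Position 16 ')': depth becomes 5
  Position 17 ')': depth becomes 4
  Position 18 ')': depth becomes 3
  Position 19 '(': depth becomes 4
  Position 20 ')': depth becomes 3
  Position 21 ')': depth becomes 2
  Position 22 '(': depth becomes 3
  Position 23 ')': depth becomes 2
  Position 24 ')': depth becomes 1
  Position 25 ')': depth becomes 0
Maximum depth reached: 7

7


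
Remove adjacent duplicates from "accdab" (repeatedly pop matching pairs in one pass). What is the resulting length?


Input: accdab
Stack-based adjacent duplicate removal:
  Read 'a': push. Stack: a
  Read 'c': push. Stack: ac
  Read 'c': matches stack top 'c' => pop. Stack: a
  Read 'd': push. Stack: ad
  Read 'a': push. Stack: ada
  Read 'b': push. Stack: adab
Final stack: "adab" (length 4)

4


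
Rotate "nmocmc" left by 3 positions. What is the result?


Input: "nmocmc", rotate left by 3
First 3 characters: "nmo"
Remaining characters: "cmc"
Concatenate remaining + first: "cmc" + "nmo" = "cmcnmo"

cmcnmo


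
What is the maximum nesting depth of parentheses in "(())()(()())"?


Input: "(())()(()())"
Tracking depth:
  Position 0 '(': depth becomes 1
  Position 1 '(': depth becomes 2
  Position 2 ')': depth becomes 1
  Position 3 ')': depth becomes 0
  Position 4 '(': depth becomes 1
  Position 5 ')': depth becomes 0
  Position 6 '(': depth becomes 1
  Position 7 '(': depth becomes 2
  Position 8 ')': depth becomes 1
  Position 9 '(': depth becomes 2
  Position 10 ')': depth becomes 1
  Position 11 ')': depth becomes 0
Maximum depth reached: 2

2


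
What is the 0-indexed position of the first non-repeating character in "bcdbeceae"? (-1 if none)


Input: bcdbeceae
Character frequencies:
  'a': 1
  'b': 2
  'c': 2
  'd': 1
  'e': 3
Scanning left to right for freq == 1:
  Position 0 ('b'): freq=2, skip
  Position 1 ('c'): freq=2, skip
  Position 2 ('d'): unique! => answer = 2

2


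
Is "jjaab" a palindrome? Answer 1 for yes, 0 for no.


Input: jjaab
Reversed: baajj
  Compare pos 0 ('j') with pos 4 ('b'): MISMATCH
  Compare pos 1 ('j') with pos 3 ('a'): MISMATCH
Result: not a palindrome

0


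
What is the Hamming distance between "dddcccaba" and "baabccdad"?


Comparing "dddcccaba" and "baabccdad" position by position:
  Position 0: 'd' vs 'b' => differ
  Position 1: 'd' vs 'a' => differ
  Position 2: 'd' vs 'a' => differ
  Position 3: 'c' vs 'b' => differ
  Position 4: 'c' vs 'c' => same
  Position 5: 'c' vs 'c' => same
  Position 6: 'a' vs 'd' => differ
  Position 7: 'b' vs 'a' => differ
  Position 8: 'a' vs 'd' => differ
Total differences (Hamming distance): 7

7


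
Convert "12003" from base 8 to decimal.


Input: "12003" in base 8
Positional expansion:
  Digit '1' (value 1) x 8^4 = 4096
  Digit '2' (value 2) x 8^3 = 1024
  Digit '0' (value 0) x 8^2 = 0
  Digit '0' (value 0) x 8^1 = 0
  Digit '3' (value 3) x 8^0 = 3
Sum = 5123

5123


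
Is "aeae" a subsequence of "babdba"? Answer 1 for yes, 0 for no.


Check if "aeae" is a subsequence of "babdba"
Greedy scan:
  Position 0 ('b'): no match needed
  Position 1 ('a'): matches sub[0] = 'a'
  Position 2 ('b'): no match needed
  Position 3 ('d'): no match needed
  Position 4 ('b'): no match needed
  Position 5 ('a'): no match needed
Only matched 1/4 characters => not a subsequence

0


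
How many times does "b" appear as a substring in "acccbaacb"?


Searching for "b" in "acccbaacb"
Scanning each position:
  Position 0: "a" => no
  Position 1: "c" => no
  Position 2: "c" => no
  Position 3: "c" => no
  Position 4: "b" => MATCH
  Position 5: "a" => no
  Position 6: "a" => no
  Position 7: "c" => no
  Position 8: "b" => MATCH
Total occurrences: 2

2


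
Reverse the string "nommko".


Input: nommko
Reading characters right to left:
  Position 5: 'o'
  Position 4: 'k'
  Position 3: 'm'
  Position 2: 'm'
  Position 1: 'o'
  Position 0: 'n'
Reversed: okmmon

okmmon


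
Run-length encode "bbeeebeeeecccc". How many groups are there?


Input: bbeeebeeeecccc
Scanning for consecutive runs:
  Group 1: 'b' x 2 (positions 0-1)
  Group 2: 'e' x 3 (positions 2-4)
  Group 3: 'b' x 1 (positions 5-5)
  Group 4: 'e' x 4 (positions 6-9)
  Group 5: 'c' x 4 (positions 10-13)
Total groups: 5

5


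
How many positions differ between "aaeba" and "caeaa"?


Comparing "aaeba" and "caeaa" position by position:
  Position 0: 'a' vs 'c' => DIFFER
  Position 1: 'a' vs 'a' => same
  Position 2: 'e' vs 'e' => same
  Position 3: 'b' vs 'a' => DIFFER
  Position 4: 'a' vs 'a' => same
Positions that differ: 2

2


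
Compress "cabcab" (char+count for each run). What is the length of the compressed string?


Input: cabcab
Runs:
  'c' x 1 => "c1"
  'a' x 1 => "a1"
  'b' x 1 => "b1"
  'c' x 1 => "c1"
  'a' x 1 => "a1"
  'b' x 1 => "b1"
Compressed: "c1a1b1c1a1b1"
Compressed length: 12

12


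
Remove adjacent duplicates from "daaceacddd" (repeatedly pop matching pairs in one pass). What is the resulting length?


Input: daaceacddd
Stack-based adjacent duplicate removal:
  Read 'd': push. Stack: d
  Read 'a': push. Stack: da
  Read 'a': matches stack top 'a' => pop. Stack: d
  Read 'c': push. Stack: dc
  Read 'e': push. Stack: dce
  Read 'a': push. Stack: dcea
  Read 'c': push. Stack: dceac
  Read 'd': push. Stack: dceacd
  Read 'd': matches stack top 'd' => pop. Stack: dceac
  Read 'd': push. Stack: dceacd
Final stack: "dceacd" (length 6)

6


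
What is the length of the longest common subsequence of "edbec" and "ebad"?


LCS of "edbec" and "ebad"
DP table:
           e    b    a    d
      0    0    0    0    0
  e   0    1    1    1    1
  d   0    1    1    1    2
  b   0    1    2    2    2
  e   0    1    2    2    2
  c   0    1    2    2    2
LCS length = dp[5][4] = 2

2


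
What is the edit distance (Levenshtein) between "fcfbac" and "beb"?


Computing edit distance: "fcfbac" -> "beb"
DP table:
           b    e    b
      0    1    2    3
  f   1    1    2    3
  c   2    2    2    3
  f   3    3    3    3
  b   4    3    4    3
  a   5    4    4    4
  c   6    5    5    5
Edit distance = dp[6][3] = 5

5


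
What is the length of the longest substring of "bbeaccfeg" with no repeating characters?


Input: "bbeaccfeg"
Sliding window (track last position of each char):
  Position 0 ('b'): window [0,0] length 1 -- new best
  Position 1 ('b'): repeat (last at 0), move window start to 1
  Position 1 ('b'): window [1,1] length 1
  Position 2 ('e'): window [1,2] length 2 -- new best
  Position 3 ('a'): window [1,3] length 3 -- new best
  Position 4 ('c'): window [1,4] length 4 -- new best
  Position 5 ('c'): repeat (last at 4), move window start to 5
  Position 5 ('c'): window [5,5] length 1
  Position 6 ('f'): window [5,6] length 2
  Position 7 ('e'): window [5,7] length 3
  Position 8 ('g'): window [5,8] length 4
Longest substring with no repeats: "beac" with length 4

4


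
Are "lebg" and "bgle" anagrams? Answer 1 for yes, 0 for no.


Strings: "lebg", "bgle"
Sorted first:  begl
Sorted second: begl
Sorted forms match => anagrams

1


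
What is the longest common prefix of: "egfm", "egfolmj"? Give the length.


Words: egfm, egfolmj
  Position 0: all 'e' => match
  Position 1: all 'g' => match
  Position 2: all 'f' => match
  Position 3: ('m', 'o') => mismatch, stop
LCP = "egf" (length 3)

3


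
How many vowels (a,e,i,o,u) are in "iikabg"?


Input: iikabg
Checking each character:
  'i' at position 0: vowel (running total: 1)
  'i' at position 1: vowel (running total: 2)
  'k' at position 2: consonant
  'a' at position 3: vowel (running total: 3)
  'b' at position 4: consonant
  'g' at position 5: consonant
Total vowels: 3

3


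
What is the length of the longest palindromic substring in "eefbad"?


Input: "eefbad"
Checking substrings for palindromes:
  [0:2] "ee" (len 2) => palindrome
Longest palindromic substring: "ee" with length 2

2


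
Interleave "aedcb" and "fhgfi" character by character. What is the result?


Interleaving "aedcb" and "fhgfi":
  Position 0: 'a' from first, 'f' from second => "af"
  Position 1: 'e' from first, 'h' from second => "eh"
  Position 2: 'd' from first, 'g' from second => "dg"
  Position 3: 'c' from first, 'f' from second => "cf"
  Position 4: 'b' from first, 'i' from second => "bi"
Result: afehdgcfbi

afehdgcfbi


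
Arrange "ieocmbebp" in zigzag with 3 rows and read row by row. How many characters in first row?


Zigzag "ieocmbebp" into 3 rows:
Placing characters:
  'i' => row 0
  'e' => row 1
  'o' => row 2
  'c' => row 1
  'm' => row 0
  'b' => row 1
  'e' => row 2
  'b' => row 1
  'p' => row 0
Rows:
  Row 0: "imp"
  Row 1: "ecbb"
  Row 2: "oe"
First row length: 3

3


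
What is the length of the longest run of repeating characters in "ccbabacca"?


Input: "ccbabacca"
Scanning for longest run:
  Position 1 ('c'): continues run of 'c', length=2
  Position 2 ('b'): new char, reset run to 1
  Position 3 ('a'): new char, reset run to 1
  Position 4 ('b'): new char, reset run to 1
  Position 5 ('a'): new char, reset run to 1
  Position 6 ('c'): new char, reset run to 1
  Position 7 ('c'): continues run of 'c', length=2
  Position 8 ('a'): new char, reset run to 1
Longest run: 'c' with length 2

2


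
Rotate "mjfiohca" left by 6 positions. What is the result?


Input: "mjfiohca", rotate left by 6
First 6 characters: "mjfioh"
Remaining characters: "ca"
Concatenate remaining + first: "ca" + "mjfioh" = "camjfioh"

camjfioh


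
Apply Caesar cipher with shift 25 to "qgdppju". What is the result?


Caesar cipher: shift "qgdppju" by 25
  'q' (pos 16) + 25 = pos 15 = 'p'
  'g' (pos 6) + 25 = pos 5 = 'f'
  'd' (pos 3) + 25 = pos 2 = 'c'
  'p' (pos 15) + 25 = pos 14 = 'o'
  'p' (pos 15) + 25 = pos 14 = 'o'
  'j' (pos 9) + 25 = pos 8 = 'i'
  'u' (pos 20) + 25 = pos 19 = 't'
Result: pfcooit

pfcooit


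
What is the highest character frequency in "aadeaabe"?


Input: aadeaabe
Character counts:
  'a': 4
  'b': 1
  'd': 1
  'e': 2
Maximum frequency: 4

4


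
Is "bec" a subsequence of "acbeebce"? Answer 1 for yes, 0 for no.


Check if "bec" is a subsequence of "acbeebce"
Greedy scan:
  Position 0 ('a'): no match needed
  Position 1 ('c'): no match needed
  Position 2 ('b'): matches sub[0] = 'b'
  Position 3 ('e'): matches sub[1] = 'e'
  Position 4 ('e'): no match needed
  Position 5 ('b'): no match needed
  Position 6 ('c'): matches sub[2] = 'c'
  Position 7 ('e'): no match needed
All 3 characters matched => is a subsequence

1


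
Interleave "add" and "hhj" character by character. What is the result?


Interleaving "add" and "hhj":
  Position 0: 'a' from first, 'h' from second => "ah"
  Position 1: 'd' from first, 'h' from second => "dh"
  Position 2: 'd' from first, 'j' from second => "dj"
Result: ahdhdj

ahdhdj


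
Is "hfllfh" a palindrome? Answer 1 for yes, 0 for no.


Input: hfllfh
Reversed: hfllfh
  Compare pos 0 ('h') with pos 5 ('h'): match
  Compare pos 1 ('f') with pos 4 ('f'): match
  Compare pos 2 ('l') with pos 3 ('l'): match
Result: palindrome

1


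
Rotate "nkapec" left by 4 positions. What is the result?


Input: "nkapec", rotate left by 4
First 4 characters: "nkap"
Remaining characters: "ec"
Concatenate remaining + first: "ec" + "nkap" = "ecnkap"

ecnkap


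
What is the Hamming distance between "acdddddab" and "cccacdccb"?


Comparing "acdddddab" and "cccacdccb" position by position:
  Position 0: 'a' vs 'c' => differ
  Position 1: 'c' vs 'c' => same
  Position 2: 'd' vs 'c' => differ
  Position 3: 'd' vs 'a' => differ
  Position 4: 'd' vs 'c' => differ
  Position 5: 'd' vs 'd' => same
  Position 6: 'd' vs 'c' => differ
  Position 7: 'a' vs 'c' => differ
  Position 8: 'b' vs 'b' => same
Total differences (Hamming distance): 6

6


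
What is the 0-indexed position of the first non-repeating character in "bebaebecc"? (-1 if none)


Input: bebaebecc
Character frequencies:
  'a': 1
  'b': 3
  'c': 2
  'e': 3
Scanning left to right for freq == 1:
  Position 0 ('b'): freq=3, skip
  Position 1 ('e'): freq=3, skip
  Position 2 ('b'): freq=3, skip
  Position 3 ('a'): unique! => answer = 3

3


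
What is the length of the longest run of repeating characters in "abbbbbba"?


Input: "abbbbbba"
Scanning for longest run:
  Position 1 ('b'): new char, reset run to 1
  Position 2 ('b'): continues run of 'b', length=2
  Position 3 ('b'): continues run of 'b', length=3
  Position 4 ('b'): continues run of 'b', length=4
  Position 5 ('b'): continues run of 'b', length=5
  Position 6 ('b'): continues run of 'b', length=6
  Position 7 ('a'): new char, reset run to 1
Longest run: 'b' with length 6

6


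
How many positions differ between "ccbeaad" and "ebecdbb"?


Comparing "ccbeaad" and "ebecdbb" position by position:
  Position 0: 'c' vs 'e' => DIFFER
  Position 1: 'c' vs 'b' => DIFFER
  Position 2: 'b' vs 'e' => DIFFER
  Position 3: 'e' vs 'c' => DIFFER
  Position 4: 'a' vs 'd' => DIFFER
  Position 5: 'a' vs 'b' => DIFFER
  Position 6: 'd' vs 'b' => DIFFER
Positions that differ: 7

7


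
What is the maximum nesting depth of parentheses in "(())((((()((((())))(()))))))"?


Input: "(())((((()((((())))(()))))))"
Tracking depth:
  Position 0 '(': depth becomes 1
  Position 1 '(': depth becomes 2
  Position 2 ')': depth becomes 1
  Position 3 ')': depth becomes 0
  Position 4 '(': depth becomes 1
  Position 5 '(': depth becomes 2
  Position 6 '(': depth becomes 3
  Position 7 '(': depth becomes 4
  Position 8 '(': depth becomes 5
  Position 9 ')': depth becomes 4
  Position 10 '(': depth becomes 5
  Position 11 '(': depth becomes 6
  Position 12 '(': depth becomes 7
  Position 13 '(': depth becomes 8
  Position 14 '(': depth becomes 9
  Position 15 ')': depth becomes 8
  Position 16 ')': depth becomes 7
  Position 17 ')': depth becomes 6
  Position 18 ')': depth becomes 5
  Position 19 '(': depth becomes 6
  Position 20 '(': depth becomes 7
  Position 21 ')': depth becomes 6
  Position 22 ')': depth becomes 5
  Position 23 ')': depth becomes 4
  Position 24 ')': depth becomes 3
  Position 25 ')': depth becomes 2
  Position 26 ')': depth becomes 1
  Position 27 ')': depth becomes 0
Maximum depth reached: 9

9


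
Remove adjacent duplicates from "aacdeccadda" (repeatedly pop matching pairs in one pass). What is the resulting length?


Input: aacdeccadda
Stack-based adjacent duplicate removal:
  Read 'a': push. Stack: a
  Read 'a': matches stack top 'a' => pop. Stack: (empty)
  Read 'c': push. Stack: c
  Read 'd': push. Stack: cd
  Read 'e': push. Stack: cde
  Read 'c': push. Stack: cdec
  Read 'c': matches stack top 'c' => pop. Stack: cde
  Read 'a': push. Stack: cdea
  Read 'd': push. Stack: cdead
  Read 'd': matches stack top 'd' => pop. Stack: cdea
  Read 'a': matches stack top 'a' => pop. Stack: cde
Final stack: "cde" (length 3)

3


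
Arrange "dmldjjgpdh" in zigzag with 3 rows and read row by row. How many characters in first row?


Zigzag "dmldjjgpdh" into 3 rows:
Placing characters:
  'd' => row 0
  'm' => row 1
  'l' => row 2
  'd' => row 1
  'j' => row 0
  'j' => row 1
  'g' => row 2
  'p' => row 1
  'd' => row 0
  'h' => row 1
Rows:
  Row 0: "djd"
  Row 1: "mdjph"
  Row 2: "lg"
First row length: 3

3


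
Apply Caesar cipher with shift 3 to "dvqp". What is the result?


Caesar cipher: shift "dvqp" by 3
  'd' (pos 3) + 3 = pos 6 = 'g'
  'v' (pos 21) + 3 = pos 24 = 'y'
  'q' (pos 16) + 3 = pos 19 = 't'
  'p' (pos 15) + 3 = pos 18 = 's'
Result: gyts

gyts


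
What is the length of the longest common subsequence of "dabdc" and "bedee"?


LCS of "dabdc" and "bedee"
DP table:
           b    e    d    e    e
      0    0    0    0    0    0
  d   0    0    0    1    1    1
  a   0    0    0    1    1    1
  b   0    1    1    1    1    1
  d   0    1    1    2    2    2
  c   0    1    1    2    2    2
LCS length = dp[5][5] = 2

2


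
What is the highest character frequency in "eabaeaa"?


Input: eabaeaa
Character counts:
  'a': 4
  'b': 1
  'e': 2
Maximum frequency: 4

4


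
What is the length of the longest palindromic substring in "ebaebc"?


Input: "ebaebc"
Checking substrings for palindromes:
  No multi-char palindromic substrings found
Longest palindromic substring: "e" with length 1

1


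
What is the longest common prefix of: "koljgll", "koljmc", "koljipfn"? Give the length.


Words: koljgll, koljmc, koljipfn
  Position 0: all 'k' => match
  Position 1: all 'o' => match
  Position 2: all 'l' => match
  Position 3: all 'j' => match
  Position 4: ('g', 'm', 'i') => mismatch, stop
LCP = "kolj" (length 4)

4


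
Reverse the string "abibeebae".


Input: abibeebae
Reading characters right to left:
  Position 8: 'e'
  Position 7: 'a'
  Position 6: 'b'
  Position 5: 'e'
  Position 4: 'e'
  Position 3: 'b'
  Position 2: 'i'
  Position 1: 'b'
  Position 0: 'a'
Reversed: eabeebiba

eabeebiba


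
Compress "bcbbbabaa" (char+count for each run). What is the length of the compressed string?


Input: bcbbbabaa
Runs:
  'b' x 1 => "b1"
  'c' x 1 => "c1"
  'b' x 3 => "b3"
  'a' x 1 => "a1"
  'b' x 1 => "b1"
  'a' x 2 => "a2"
Compressed: "b1c1b3a1b1a2"
Compressed length: 12

12


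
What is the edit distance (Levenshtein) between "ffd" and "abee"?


Computing edit distance: "ffd" -> "abee"
DP table:
           a    b    e    e
      0    1    2    3    4
  f   1    1    2    3    4
  f   2    2    2    3    4
  d   3    3    3    3    4
Edit distance = dp[3][4] = 4

4


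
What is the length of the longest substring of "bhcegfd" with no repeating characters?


Input: "bhcegfd"
Sliding window (track last position of each char):
  Position 0 ('b'): window [0,0] length 1 -- new best
  Position 1 ('h'): window [0,1] length 2 -- new best
  Position 2 ('c'): window [0,2] length 3 -- new best
  Position 3 ('e'): window [0,3] length 4 -- new best
  Position 4 ('g'): window [0,4] length 5 -- new best
  Position 5 ('f'): window [0,5] length 6 -- new best
  Position 6 ('d'): window [0,6] length 7 -- new best
Longest substring with no repeats: "bhcegfd" with length 7

7


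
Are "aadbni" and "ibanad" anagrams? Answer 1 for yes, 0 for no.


Strings: "aadbni", "ibanad"
Sorted first:  aabdin
Sorted second: aabdin
Sorted forms match => anagrams

1


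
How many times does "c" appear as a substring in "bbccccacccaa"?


Searching for "c" in "bbccccacccaa"
Scanning each position:
  Position 0: "b" => no
  Position 1: "b" => no
  Position 2: "c" => MATCH
  Position 3: "c" => MATCH
  Position 4: "c" => MATCH
  Position 5: "c" => MATCH
  Position 6: "a" => no
  Position 7: "c" => MATCH
  Position 8: "c" => MATCH
  Position 9: "c" => MATCH
  Position 10: "a" => no
  Position 11: "a" => no
Total occurrences: 7

7


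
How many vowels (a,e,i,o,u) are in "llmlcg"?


Input: llmlcg
Checking each character:
  'l' at position 0: consonant
  'l' at position 1: consonant
  'm' at position 2: consonant
  'l' at position 3: consonant
  'c' at position 4: consonant
  'g' at position 5: consonant
Total vowels: 0

0


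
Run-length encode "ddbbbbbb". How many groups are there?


Input: ddbbbbbb
Scanning for consecutive runs:
  Group 1: 'd' x 2 (positions 0-1)
  Group 2: 'b' x 6 (positions 2-7)
Total groups: 2

2


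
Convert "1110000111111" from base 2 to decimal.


Input: "1110000111111" in base 2
Positional expansion:
  Digit '1' (value 1) x 2^12 = 4096
  Digit '1' (value 1) x 2^11 = 2048
  Digit '1' (value 1) x 2^10 = 1024
  Digit '0' (value 0) x 2^9 = 0
  Digit '0' (value 0) x 2^8 = 0
  Digit '0' (value 0) x 2^7 = 0
  Digit '0' (value 0) x 2^6 = 0
  Digit '1' (value 1) x 2^5 = 32
  Digit '1' (value 1) x 2^4 = 16
  Digit '1' (value 1) x 2^3 = 8
  Digit '1' (value 1) x 2^2 = 4
  Digit '1' (value 1) x 2^1 = 2
  Digit '1' (value 1) x 2^0 = 1
Sum = 7231

7231


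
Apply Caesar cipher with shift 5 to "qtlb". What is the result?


Caesar cipher: shift "qtlb" by 5
  'q' (pos 16) + 5 = pos 21 = 'v'
  't' (pos 19) + 5 = pos 24 = 'y'
  'l' (pos 11) + 5 = pos 16 = 'q'
  'b' (pos 1) + 5 = pos 6 = 'g'
Result: vyqg

vyqg


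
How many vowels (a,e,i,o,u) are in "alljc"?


Input: alljc
Checking each character:
  'a' at position 0: vowel (running total: 1)
  'l' at position 1: consonant
  'l' at position 2: consonant
  'j' at position 3: consonant
  'c' at position 4: consonant
Total vowels: 1

1


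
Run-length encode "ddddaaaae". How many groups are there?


Input: ddddaaaae
Scanning for consecutive runs:
  Group 1: 'd' x 4 (positions 0-3)
  Group 2: 'a' x 4 (positions 4-7)
  Group 3: 'e' x 1 (positions 8-8)
Total groups: 3

3


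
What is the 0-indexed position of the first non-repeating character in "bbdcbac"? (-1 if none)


Input: bbdcbac
Character frequencies:
  'a': 1
  'b': 3
  'c': 2
  'd': 1
Scanning left to right for freq == 1:
  Position 0 ('b'): freq=3, skip
  Position 1 ('b'): freq=3, skip
  Position 2 ('d'): unique! => answer = 2

2


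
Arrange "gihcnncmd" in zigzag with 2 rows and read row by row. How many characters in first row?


Zigzag "gihcnncmd" into 2 rows:
Placing characters:
  'g' => row 0
  'i' => row 1
  'h' => row 0
  'c' => row 1
  'n' => row 0
  'n' => row 1
  'c' => row 0
  'm' => row 1
  'd' => row 0
Rows:
  Row 0: "ghncd"
  Row 1: "icnm"
First row length: 5

5


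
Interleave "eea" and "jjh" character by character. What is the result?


Interleaving "eea" and "jjh":
  Position 0: 'e' from first, 'j' from second => "ej"
  Position 1: 'e' from first, 'j' from second => "ej"
  Position 2: 'a' from first, 'h' from second => "ah"
Result: ejejah

ejejah


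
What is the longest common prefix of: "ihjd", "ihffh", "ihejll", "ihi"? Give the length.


Words: ihjd, ihffh, ihejll, ihi
  Position 0: all 'i' => match
  Position 1: all 'h' => match
  Position 2: ('j', 'f', 'e', 'i') => mismatch, stop
LCP = "ih" (length 2)

2


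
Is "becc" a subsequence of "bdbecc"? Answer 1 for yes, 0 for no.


Check if "becc" is a subsequence of "bdbecc"
Greedy scan:
  Position 0 ('b'): matches sub[0] = 'b'
  Position 1 ('d'): no match needed
  Position 2 ('b'): no match needed
  Position 3 ('e'): matches sub[1] = 'e'
  Position 4 ('c'): matches sub[2] = 'c'
  Position 5 ('c'): matches sub[3] = 'c'
All 4 characters matched => is a subsequence

1


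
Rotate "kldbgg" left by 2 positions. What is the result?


Input: "kldbgg", rotate left by 2
First 2 characters: "kl"
Remaining characters: "dbgg"
Concatenate remaining + first: "dbgg" + "kl" = "dbggkl"

dbggkl


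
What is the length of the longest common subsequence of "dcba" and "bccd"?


LCS of "dcba" and "bccd"
DP table:
           b    c    c    d
      0    0    0    0    0
  d   0    0    0    0    1
  c   0    0    1    1    1
  b   0    1    1    1    1
  a   0    1    1    1    1
LCS length = dp[4][4] = 1

1


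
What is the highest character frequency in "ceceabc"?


Input: ceceabc
Character counts:
  'a': 1
  'b': 1
  'c': 3
  'e': 2
Maximum frequency: 3

3


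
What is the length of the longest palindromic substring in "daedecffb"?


Input: "daedecffb"
Checking substrings for palindromes:
  [2:5] "ede" (len 3) => palindrome
  [6:8] "ff" (len 2) => palindrome
Longest palindromic substring: "ede" with length 3

3


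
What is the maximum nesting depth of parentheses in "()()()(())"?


Input: "()()()(())"
Tracking depth:
  Position 0 '(': depth becomes 1
  Position 1 ')': depth becomes 0
  Position 2 '(': depth becomes 1
  Position 3 ')': depth becomes 0
  Position 4 '(': depth becomes 1
  Position 5 ')': depth becomes 0
  Position 6 '(': depth becomes 1
  Position 7 '(': depth becomes 2
  Position 8 ')': depth becomes 1
  Position 9 ')': depth becomes 0
Maximum depth reached: 2

2


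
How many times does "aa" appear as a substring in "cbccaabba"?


Searching for "aa" in "cbccaabba"
Scanning each position:
  Position 0: "cb" => no
  Position 1: "bc" => no
  Position 2: "cc" => no
  Position 3: "ca" => no
  Position 4: "aa" => MATCH
  Position 5: "ab" => no
  Position 6: "bb" => no
  Position 7: "ba" => no
Total occurrences: 1

1


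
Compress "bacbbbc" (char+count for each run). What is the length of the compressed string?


Input: bacbbbc
Runs:
  'b' x 1 => "b1"
  'a' x 1 => "a1"
  'c' x 1 => "c1"
  'b' x 3 => "b3"
  'c' x 1 => "c1"
Compressed: "b1a1c1b3c1"
Compressed length: 10

10


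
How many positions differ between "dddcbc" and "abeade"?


Comparing "dddcbc" and "abeade" position by position:
  Position 0: 'd' vs 'a' => DIFFER
  Position 1: 'd' vs 'b' => DIFFER
  Position 2: 'd' vs 'e' => DIFFER
  Position 3: 'c' vs 'a' => DIFFER
  Position 4: 'b' vs 'd' => DIFFER
  Position 5: 'c' vs 'e' => DIFFER
Positions that differ: 6

6


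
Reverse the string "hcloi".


Input: hcloi
Reading characters right to left:
  Position 4: 'i'
  Position 3: 'o'
  Position 2: 'l'
  Position 1: 'c'
  Position 0: 'h'
Reversed: iolch

iolch


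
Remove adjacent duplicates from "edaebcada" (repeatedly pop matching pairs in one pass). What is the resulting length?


Input: edaebcada
Stack-based adjacent duplicate removal:
  Read 'e': push. Stack: e
  Read 'd': push. Stack: ed
  Read 'a': push. Stack: eda
  Read 'e': push. Stack: edae
  Read 'b': push. Stack: edaeb
  Read 'c': push. Stack: edaebc
  Read 'a': push. Stack: edaebca
  Read 'd': push. Stack: edaebcad
  Read 'a': push. Stack: edaebcada
Final stack: "edaebcada" (length 9)

9


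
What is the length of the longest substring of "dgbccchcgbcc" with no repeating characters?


Input: "dgbccchcgbcc"
Sliding window (track last position of each char):
  Position 0 ('d'): window [0,0] length 1 -- new best
  Position 1 ('g'): window [0,1] length 2 -- new best
  Position 2 ('b'): window [0,2] length 3 -- new best
  Position 3 ('c'): window [0,3] length 4 -- new best
  Position 4 ('c'): repeat (last at 3), move window start to 4
  Position 4 ('c'): window [4,4] length 1
  Position 5 ('c'): repeat (last at 4), move window start to 5
  Position 5 ('c'): window [5,5] length 1
  Position 6 ('h'): window [5,6] length 2
  Position 7 ('c'): repeat (last at 5), move window start to 6
  Position 7 ('c'): window [6,7] length 2
  Position 8 ('g'): window [6,8] length 3
  Position 9 ('b'): window [6,9] length 4
  Position 10 ('c'): repeat (last at 7), move window start to 8
  Position 10 ('c'): window [8,10] length 3
  Position 11 ('c'): repeat (last at 10), move window start to 11
  Position 11 ('c'): window [11,11] length 1
Longest substring with no repeats: "dgbc" with length 4

4


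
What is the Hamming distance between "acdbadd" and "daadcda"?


Comparing "acdbadd" and "daadcda" position by position:
  Position 0: 'a' vs 'd' => differ
  Position 1: 'c' vs 'a' => differ
  Position 2: 'd' vs 'a' => differ
  Position 3: 'b' vs 'd' => differ
  Position 4: 'a' vs 'c' => differ
  Position 5: 'd' vs 'd' => same
  Position 6: 'd' vs 'a' => differ
Total differences (Hamming distance): 6

6


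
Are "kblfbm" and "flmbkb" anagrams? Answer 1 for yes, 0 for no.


Strings: "kblfbm", "flmbkb"
Sorted first:  bbfklm
Sorted second: bbfklm
Sorted forms match => anagrams

1


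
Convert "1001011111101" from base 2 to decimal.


Input: "1001011111101" in base 2
Positional expansion:
  Digit '1' (value 1) x 2^12 = 4096
  Digit '0' (value 0) x 2^11 = 0
  Digit '0' (value 0) x 2^10 = 0
  Digit '1' (value 1) x 2^9 = 512
  Digit '0' (value 0) x 2^8 = 0
  Digit '1' (value 1) x 2^7 = 128
  Digit '1' (value 1) x 2^6 = 64
  Digit '1' (value 1) x 2^5 = 32
  Digit '1' (value 1) x 2^4 = 16
  Digit '1' (value 1) x 2^3 = 8
  Digit '1' (value 1) x 2^2 = 4
  Digit '0' (value 0) x 2^1 = 0
  Digit '1' (value 1) x 2^0 = 1
Sum = 4861

4861


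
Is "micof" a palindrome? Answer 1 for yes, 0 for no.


Input: micof
Reversed: focim
  Compare pos 0 ('m') with pos 4 ('f'): MISMATCH
  Compare pos 1 ('i') with pos 3 ('o'): MISMATCH
Result: not a palindrome

0


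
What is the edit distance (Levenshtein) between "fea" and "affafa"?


Computing edit distance: "fea" -> "affafa"
DP table:
           a    f    f    a    f    a
      0    1    2    3    4    5    6
  f   1    1    1    2    3    4    5
  e   2    2    2    2    3    4    5
  a   3    2    3    3    2    3    4
Edit distance = dp[3][6] = 4

4


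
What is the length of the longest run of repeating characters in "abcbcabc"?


Input: "abcbcabc"
Scanning for longest run:
  Position 1 ('b'): new char, reset run to 1
  Position 2 ('c'): new char, reset run to 1
  Position 3 ('b'): new char, reset run to 1
  Position 4 ('c'): new char, reset run to 1
  Position 5 ('a'): new char, reset run to 1
  Position 6 ('b'): new char, reset run to 1
  Position 7 ('c'): new char, reset run to 1
Longest run: 'a' with length 1

1


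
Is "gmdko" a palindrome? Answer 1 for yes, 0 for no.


Input: gmdko
Reversed: okdmg
  Compare pos 0 ('g') with pos 4 ('o'): MISMATCH
  Compare pos 1 ('m') with pos 3 ('k'): MISMATCH
Result: not a palindrome

0


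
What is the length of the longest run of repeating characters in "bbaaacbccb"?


Input: "bbaaacbccb"
Scanning for longest run:
  Position 1 ('b'): continues run of 'b', length=2
  Position 2 ('a'): new char, reset run to 1
  Position 3 ('a'): continues run of 'a', length=2
  Position 4 ('a'): continues run of 'a', length=3
  Position 5 ('c'): new char, reset run to 1
  Position 6 ('b'): new char, reset run to 1
  Position 7 ('c'): new char, reset run to 1
  Position 8 ('c'): continues run of 'c', length=2
  Position 9 ('b'): new char, reset run to 1
Longest run: 'a' with length 3

3


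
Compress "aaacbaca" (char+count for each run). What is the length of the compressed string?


Input: aaacbaca
Runs:
  'a' x 3 => "a3"
  'c' x 1 => "c1"
  'b' x 1 => "b1"
  'a' x 1 => "a1"
  'c' x 1 => "c1"
  'a' x 1 => "a1"
Compressed: "a3c1b1a1c1a1"
Compressed length: 12

12


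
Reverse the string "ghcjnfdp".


Input: ghcjnfdp
Reading characters right to left:
  Position 7: 'p'
  Position 6: 'd'
  Position 5: 'f'
  Position 4: 'n'
  Position 3: 'j'
  Position 2: 'c'
  Position 1: 'h'
  Position 0: 'g'
Reversed: pdfnjchg

pdfnjchg


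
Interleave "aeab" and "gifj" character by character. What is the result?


Interleaving "aeab" and "gifj":
  Position 0: 'a' from first, 'g' from second => "ag"
  Position 1: 'e' from first, 'i' from second => "ei"
  Position 2: 'a' from first, 'f' from second => "af"
  Position 3: 'b' from first, 'j' from second => "bj"
Result: ageiafbj

ageiafbj


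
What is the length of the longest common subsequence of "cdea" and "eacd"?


LCS of "cdea" and "eacd"
DP table:
           e    a    c    d
      0    0    0    0    0
  c   0    0    0    1    1
  d   0    0    0    1    2
  e   0    1    1    1    2
  a   0    1    2    2    2
LCS length = dp[4][4] = 2

2


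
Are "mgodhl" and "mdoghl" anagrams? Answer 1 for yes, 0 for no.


Strings: "mgodhl", "mdoghl"
Sorted first:  dghlmo
Sorted second: dghlmo
Sorted forms match => anagrams

1


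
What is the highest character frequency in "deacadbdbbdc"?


Input: deacadbdbbdc
Character counts:
  'a': 2
  'b': 3
  'c': 2
  'd': 4
  'e': 1
Maximum frequency: 4

4


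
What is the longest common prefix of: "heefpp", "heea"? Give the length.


Words: heefpp, heea
  Position 0: all 'h' => match
  Position 1: all 'e' => match
  Position 2: all 'e' => match
  Position 3: ('f', 'a') => mismatch, stop
LCP = "hee" (length 3)

3


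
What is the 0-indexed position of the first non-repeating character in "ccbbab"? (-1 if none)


Input: ccbbab
Character frequencies:
  'a': 1
  'b': 3
  'c': 2
Scanning left to right for freq == 1:
  Position 0 ('c'): freq=2, skip
  Position 1 ('c'): freq=2, skip
  Position 2 ('b'): freq=3, skip
  Position 3 ('b'): freq=3, skip
  Position 4 ('a'): unique! => answer = 4

4
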